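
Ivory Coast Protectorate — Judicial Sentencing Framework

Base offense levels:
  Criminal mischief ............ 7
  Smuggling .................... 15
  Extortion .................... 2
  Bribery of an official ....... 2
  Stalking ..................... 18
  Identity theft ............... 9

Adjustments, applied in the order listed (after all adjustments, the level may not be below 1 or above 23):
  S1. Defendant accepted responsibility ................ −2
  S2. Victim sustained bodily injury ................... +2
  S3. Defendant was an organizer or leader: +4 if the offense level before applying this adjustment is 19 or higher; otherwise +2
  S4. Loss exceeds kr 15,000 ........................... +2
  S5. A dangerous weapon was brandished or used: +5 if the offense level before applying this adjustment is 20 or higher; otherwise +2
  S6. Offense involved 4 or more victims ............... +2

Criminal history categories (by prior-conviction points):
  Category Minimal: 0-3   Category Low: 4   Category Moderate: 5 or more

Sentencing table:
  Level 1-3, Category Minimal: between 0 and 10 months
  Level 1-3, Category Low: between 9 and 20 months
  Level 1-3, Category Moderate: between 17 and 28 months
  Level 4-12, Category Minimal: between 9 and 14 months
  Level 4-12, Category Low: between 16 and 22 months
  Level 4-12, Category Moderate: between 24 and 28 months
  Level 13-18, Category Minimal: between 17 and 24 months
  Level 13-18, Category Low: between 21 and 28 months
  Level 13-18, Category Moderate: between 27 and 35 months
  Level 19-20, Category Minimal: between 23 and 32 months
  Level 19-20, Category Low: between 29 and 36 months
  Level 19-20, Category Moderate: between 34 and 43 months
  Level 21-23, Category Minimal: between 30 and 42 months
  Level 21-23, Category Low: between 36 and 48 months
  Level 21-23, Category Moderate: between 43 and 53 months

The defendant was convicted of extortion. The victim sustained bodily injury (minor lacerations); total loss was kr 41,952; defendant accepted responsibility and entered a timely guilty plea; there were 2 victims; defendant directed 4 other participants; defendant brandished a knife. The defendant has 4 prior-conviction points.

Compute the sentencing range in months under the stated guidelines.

16-22 months

Base offense level for extortion: 2.
S1 applies: 2 − 2 = 0.
S2 applies: 0 + 2 = 2.
S3 applies (level before this adjustment is 2 < 19, so +2): 2 + 2 = 4.
S4 applies: 4 + 2 = 6.
S5 applies (level before this adjustment is 6 < 20, so +2): 6 + 2 = 8.
S6 does not apply.
Final offense level: 8.
Criminal history: 4 prior points → Category Low (4).
Level 8 falls in the 4-12 band.
Grid: Level 4-12 × Category Low = 16-22 months.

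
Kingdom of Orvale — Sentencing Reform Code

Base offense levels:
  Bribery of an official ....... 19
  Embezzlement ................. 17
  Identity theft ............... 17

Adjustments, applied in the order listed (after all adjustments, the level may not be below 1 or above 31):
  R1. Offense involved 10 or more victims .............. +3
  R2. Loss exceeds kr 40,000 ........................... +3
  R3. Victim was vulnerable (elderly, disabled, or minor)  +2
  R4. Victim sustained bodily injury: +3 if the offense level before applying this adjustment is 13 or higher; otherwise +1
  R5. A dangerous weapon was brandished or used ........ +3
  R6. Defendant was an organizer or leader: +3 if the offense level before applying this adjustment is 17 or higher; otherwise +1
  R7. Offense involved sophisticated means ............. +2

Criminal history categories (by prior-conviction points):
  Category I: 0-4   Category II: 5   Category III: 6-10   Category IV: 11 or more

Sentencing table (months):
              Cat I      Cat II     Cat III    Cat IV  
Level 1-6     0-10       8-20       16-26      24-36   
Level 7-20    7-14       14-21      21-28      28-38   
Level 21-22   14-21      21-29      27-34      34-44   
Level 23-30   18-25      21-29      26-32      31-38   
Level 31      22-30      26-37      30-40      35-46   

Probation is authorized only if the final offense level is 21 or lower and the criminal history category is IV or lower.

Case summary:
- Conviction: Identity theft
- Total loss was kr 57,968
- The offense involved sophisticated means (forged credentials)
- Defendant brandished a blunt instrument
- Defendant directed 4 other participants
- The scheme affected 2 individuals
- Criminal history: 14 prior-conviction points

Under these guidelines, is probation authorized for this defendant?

Base offense level for identity theft: 17.
R2 applies: 17 + 3 = 20.
R3 does not apply.
R4 does not apply.
R5 applies: 20 + 3 = 23.
R6 applies (level before this adjustment is 23 ≥ 17, so +3): 23 + 3 = 26.
R7 applies: 26 + 2 = 28.
Final offense level: 28.
Criminal history: 14 prior points → Category IV (11+).
Level 28 falls in the 23-30 band.
Grid: Level 23-30 × Category IV = 31-38 months.
Probation check: level 28 > 21 and category IV ≤ IV → not eligible.

No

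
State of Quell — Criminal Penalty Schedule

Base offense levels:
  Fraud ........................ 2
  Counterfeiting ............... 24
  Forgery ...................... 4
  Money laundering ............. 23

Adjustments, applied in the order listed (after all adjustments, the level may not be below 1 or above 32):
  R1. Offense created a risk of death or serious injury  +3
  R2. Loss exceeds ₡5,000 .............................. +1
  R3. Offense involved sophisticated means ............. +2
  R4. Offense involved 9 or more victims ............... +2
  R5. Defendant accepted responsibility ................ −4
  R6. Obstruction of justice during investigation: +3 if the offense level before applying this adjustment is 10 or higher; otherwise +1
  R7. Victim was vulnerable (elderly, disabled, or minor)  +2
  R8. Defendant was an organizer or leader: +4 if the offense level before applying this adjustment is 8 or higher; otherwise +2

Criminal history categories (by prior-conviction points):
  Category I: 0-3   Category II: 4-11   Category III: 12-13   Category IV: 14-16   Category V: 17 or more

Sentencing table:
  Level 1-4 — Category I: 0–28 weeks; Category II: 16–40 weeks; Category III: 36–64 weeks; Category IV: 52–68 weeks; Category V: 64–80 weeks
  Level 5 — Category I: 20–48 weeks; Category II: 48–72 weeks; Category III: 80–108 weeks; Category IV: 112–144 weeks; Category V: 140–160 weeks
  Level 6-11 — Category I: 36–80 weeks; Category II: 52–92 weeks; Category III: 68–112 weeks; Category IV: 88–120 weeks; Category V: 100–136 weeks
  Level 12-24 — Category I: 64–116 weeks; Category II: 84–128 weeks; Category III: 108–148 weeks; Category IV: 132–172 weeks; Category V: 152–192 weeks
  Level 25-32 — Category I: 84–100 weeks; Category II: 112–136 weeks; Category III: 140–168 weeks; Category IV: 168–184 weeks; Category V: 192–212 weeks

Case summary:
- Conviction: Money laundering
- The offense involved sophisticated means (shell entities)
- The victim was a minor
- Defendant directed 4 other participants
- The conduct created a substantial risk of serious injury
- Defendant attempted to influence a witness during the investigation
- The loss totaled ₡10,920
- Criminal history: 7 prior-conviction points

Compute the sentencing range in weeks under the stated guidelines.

112-136 weeks

Base offense level for money laundering: 23.
R1 applies: 23 + 3 = 26.
R2 applies: 26 + 1 = 27.
R3 applies: 27 + 2 = 29.
R6 applies (level before this adjustment is 29 ≥ 10, so +3): 29 + 3 = 32.
R7 applies: 32 + 2 = 34.
R8 applies (level before this adjustment is 34 ≥ 8, so +4): 34 + 4 = 38.
Level 38 exceeds the maximum of 32; capped at 32.
Final offense level: 32.
Criminal history: 7 prior points → Category II (4-11).
Level 32 falls in the 25-32 band.
Grid: Level 25-32 × Category II = 112-136 weeks.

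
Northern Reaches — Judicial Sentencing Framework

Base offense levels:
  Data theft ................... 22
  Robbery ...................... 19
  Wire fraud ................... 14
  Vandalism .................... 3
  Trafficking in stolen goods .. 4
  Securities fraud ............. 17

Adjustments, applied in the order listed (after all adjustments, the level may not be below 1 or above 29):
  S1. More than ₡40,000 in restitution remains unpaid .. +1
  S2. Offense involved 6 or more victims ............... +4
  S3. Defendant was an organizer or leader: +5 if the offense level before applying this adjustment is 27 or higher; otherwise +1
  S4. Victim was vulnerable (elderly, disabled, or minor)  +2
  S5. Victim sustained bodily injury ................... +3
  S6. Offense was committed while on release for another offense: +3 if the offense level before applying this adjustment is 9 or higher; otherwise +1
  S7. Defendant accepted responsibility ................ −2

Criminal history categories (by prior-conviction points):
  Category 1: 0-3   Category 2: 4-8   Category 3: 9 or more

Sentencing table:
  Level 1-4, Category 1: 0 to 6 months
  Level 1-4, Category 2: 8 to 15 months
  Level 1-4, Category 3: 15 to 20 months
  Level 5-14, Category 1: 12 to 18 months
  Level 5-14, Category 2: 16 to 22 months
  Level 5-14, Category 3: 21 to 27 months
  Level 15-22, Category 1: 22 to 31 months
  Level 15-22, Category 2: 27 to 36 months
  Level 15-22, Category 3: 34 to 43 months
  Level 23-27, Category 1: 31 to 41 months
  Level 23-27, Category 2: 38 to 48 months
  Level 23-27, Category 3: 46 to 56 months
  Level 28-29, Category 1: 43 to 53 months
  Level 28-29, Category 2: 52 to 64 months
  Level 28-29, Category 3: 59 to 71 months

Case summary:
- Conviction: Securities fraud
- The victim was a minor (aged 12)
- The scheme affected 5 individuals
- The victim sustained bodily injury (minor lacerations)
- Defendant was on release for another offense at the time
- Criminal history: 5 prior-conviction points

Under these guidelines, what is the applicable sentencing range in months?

38-48 months

Base offense level for securities fraud: 17.
S1 does not apply.
S2 does not apply.
S3 does not apply.
S4 applies: 17 + 2 = 19.
S5 applies: 19 + 3 = 22.
S6 applies (level before this adjustment is 22 ≥ 9, so +3): 22 + 3 = 25.
S7 does not apply.
Final offense level: 25.
Criminal history: 5 prior points → Category 2 (4-8).
Level 25 falls in the 23-27 band.
Grid: Level 23-27 × Category 2 = 38-48 months.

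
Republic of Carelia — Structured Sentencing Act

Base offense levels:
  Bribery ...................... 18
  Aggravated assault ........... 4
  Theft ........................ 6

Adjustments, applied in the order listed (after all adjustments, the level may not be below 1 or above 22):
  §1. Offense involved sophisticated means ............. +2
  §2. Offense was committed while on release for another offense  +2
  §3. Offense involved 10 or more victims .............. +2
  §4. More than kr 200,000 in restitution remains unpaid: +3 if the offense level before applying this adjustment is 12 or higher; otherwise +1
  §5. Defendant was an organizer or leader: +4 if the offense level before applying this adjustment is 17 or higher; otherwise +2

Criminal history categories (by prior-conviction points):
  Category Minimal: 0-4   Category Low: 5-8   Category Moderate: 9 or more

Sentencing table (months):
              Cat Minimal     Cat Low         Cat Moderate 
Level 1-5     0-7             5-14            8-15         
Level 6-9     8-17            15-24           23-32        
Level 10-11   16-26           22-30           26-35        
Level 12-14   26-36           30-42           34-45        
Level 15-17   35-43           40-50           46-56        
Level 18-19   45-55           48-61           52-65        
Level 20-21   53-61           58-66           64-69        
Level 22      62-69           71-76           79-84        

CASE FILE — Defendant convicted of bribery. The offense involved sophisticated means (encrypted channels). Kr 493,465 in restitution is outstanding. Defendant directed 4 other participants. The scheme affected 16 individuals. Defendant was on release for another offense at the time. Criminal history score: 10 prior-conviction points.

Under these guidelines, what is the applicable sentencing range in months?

79-84 months

Base offense level for bribery: 18.
§1 applies: 18 + 2 = 20.
§2 applies: 20 + 2 = 22.
§3 applies: 22 + 2 = 24.
§4 applies (level before this adjustment is 24 ≥ 12, so +3): 24 + 3 = 27.
§5 applies (level before this adjustment is 27 ≥ 17, so +4): 27 + 4 = 31.
Level 31 exceeds the maximum of 22; capped at 22.
Final offense level: 22.
Criminal history: 10 prior points → Category Moderate (9+).
Level 22 falls in the 22 band.
Grid: Level 22 × Category Moderate = 79-84 months.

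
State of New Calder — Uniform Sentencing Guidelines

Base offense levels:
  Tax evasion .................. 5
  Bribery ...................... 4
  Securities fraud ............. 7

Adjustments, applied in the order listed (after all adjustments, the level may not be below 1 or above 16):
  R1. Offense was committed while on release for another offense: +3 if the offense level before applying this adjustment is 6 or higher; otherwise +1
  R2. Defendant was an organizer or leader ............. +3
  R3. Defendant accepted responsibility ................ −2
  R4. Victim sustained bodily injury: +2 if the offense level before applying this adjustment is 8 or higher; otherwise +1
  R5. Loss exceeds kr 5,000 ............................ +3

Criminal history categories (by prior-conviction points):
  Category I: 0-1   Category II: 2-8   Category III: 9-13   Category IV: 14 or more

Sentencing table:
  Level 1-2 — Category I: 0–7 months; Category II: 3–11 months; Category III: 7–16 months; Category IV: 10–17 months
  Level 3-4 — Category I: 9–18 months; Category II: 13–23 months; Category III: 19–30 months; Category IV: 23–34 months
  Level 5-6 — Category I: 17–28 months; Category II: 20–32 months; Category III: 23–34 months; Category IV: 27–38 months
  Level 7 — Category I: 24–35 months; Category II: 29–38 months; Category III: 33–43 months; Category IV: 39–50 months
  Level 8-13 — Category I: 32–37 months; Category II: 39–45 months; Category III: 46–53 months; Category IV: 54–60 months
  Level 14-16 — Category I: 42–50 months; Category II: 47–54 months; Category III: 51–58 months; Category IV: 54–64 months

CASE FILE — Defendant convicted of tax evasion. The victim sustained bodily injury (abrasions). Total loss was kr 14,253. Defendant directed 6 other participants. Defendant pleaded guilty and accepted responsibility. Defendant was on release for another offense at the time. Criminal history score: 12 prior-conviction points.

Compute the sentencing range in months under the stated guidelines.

46-53 months

Base offense level for tax evasion: 5.
R1 applies (level before this adjustment is 5 < 6, so +1): 5 + 1 = 6.
R2 applies: 6 + 3 = 9.
R3 applies: 9 − 2 = 7.
R4 applies (level before this adjustment is 7 < 8, so +1): 7 + 1 = 8.
R5 applies: 8 + 3 = 11.
Final offense level: 11.
Criminal history: 12 prior points → Category III (9-13).
Level 11 falls in the 8-13 band.
Grid: Level 8-13 × Category III = 46-53 months.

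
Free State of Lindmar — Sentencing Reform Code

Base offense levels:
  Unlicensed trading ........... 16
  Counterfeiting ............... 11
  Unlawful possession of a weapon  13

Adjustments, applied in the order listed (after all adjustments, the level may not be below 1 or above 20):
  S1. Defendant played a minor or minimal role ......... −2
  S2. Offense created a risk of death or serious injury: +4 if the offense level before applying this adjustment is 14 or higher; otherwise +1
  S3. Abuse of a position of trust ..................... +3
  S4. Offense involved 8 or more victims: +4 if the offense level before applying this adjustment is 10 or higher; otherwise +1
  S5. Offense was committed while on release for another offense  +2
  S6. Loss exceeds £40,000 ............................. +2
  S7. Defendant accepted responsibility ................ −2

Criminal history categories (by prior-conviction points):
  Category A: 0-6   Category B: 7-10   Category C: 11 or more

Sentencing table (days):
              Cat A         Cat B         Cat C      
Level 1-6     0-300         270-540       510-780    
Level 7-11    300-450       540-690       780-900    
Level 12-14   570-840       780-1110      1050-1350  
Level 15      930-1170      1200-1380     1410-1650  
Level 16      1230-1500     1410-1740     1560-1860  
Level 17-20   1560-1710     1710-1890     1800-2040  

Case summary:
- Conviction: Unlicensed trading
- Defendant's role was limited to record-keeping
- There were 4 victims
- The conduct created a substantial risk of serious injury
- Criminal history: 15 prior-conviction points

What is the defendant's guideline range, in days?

1800-2040 days

Base offense level for unlicensed trading: 16.
S1 applies: 16 − 2 = 14.
S2 applies (level before this adjustment is 14 ≥ 14, so +4): 14 + 4 = 18.
S3 does not apply.
S5 does not apply.
S7 does not apply.
Final offense level: 18.
Criminal history: 15 prior points → Category C (11+).
Level 18 falls in the 17-20 band.
Grid: Level 17-20 × Category C = 1800-2040 days.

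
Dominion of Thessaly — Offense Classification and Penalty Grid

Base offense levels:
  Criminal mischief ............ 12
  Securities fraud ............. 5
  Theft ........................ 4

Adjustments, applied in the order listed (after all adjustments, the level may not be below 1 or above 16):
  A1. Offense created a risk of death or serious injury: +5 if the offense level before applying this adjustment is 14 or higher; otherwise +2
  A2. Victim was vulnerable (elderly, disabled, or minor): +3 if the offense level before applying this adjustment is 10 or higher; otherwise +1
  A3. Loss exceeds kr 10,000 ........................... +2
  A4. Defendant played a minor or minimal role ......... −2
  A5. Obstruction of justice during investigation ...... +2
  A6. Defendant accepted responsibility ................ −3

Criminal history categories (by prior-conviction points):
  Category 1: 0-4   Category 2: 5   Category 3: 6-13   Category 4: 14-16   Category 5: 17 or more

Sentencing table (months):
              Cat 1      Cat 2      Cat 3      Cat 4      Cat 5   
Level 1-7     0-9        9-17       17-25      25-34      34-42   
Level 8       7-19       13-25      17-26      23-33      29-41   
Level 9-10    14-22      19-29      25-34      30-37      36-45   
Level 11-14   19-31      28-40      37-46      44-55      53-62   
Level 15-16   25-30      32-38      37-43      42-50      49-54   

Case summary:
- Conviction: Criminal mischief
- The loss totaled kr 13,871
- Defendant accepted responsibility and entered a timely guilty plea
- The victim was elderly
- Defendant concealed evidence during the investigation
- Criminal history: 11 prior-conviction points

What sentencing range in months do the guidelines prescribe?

Base offense level for criminal mischief: 12.
A2 applies (level before this adjustment is 12 ≥ 10, so +3): 12 + 3 = 15.
A3 applies: 15 + 2 = 17.
A5 applies: 17 + 2 = 19.
A6 applies: 19 − 3 = 16.
Final offense level: 16.
Criminal history: 11 prior points → Category 3 (6-13).
Level 16 falls in the 15-16 band.
Grid: Level 15-16 × Category 3 = 37-43 months.

37-43 months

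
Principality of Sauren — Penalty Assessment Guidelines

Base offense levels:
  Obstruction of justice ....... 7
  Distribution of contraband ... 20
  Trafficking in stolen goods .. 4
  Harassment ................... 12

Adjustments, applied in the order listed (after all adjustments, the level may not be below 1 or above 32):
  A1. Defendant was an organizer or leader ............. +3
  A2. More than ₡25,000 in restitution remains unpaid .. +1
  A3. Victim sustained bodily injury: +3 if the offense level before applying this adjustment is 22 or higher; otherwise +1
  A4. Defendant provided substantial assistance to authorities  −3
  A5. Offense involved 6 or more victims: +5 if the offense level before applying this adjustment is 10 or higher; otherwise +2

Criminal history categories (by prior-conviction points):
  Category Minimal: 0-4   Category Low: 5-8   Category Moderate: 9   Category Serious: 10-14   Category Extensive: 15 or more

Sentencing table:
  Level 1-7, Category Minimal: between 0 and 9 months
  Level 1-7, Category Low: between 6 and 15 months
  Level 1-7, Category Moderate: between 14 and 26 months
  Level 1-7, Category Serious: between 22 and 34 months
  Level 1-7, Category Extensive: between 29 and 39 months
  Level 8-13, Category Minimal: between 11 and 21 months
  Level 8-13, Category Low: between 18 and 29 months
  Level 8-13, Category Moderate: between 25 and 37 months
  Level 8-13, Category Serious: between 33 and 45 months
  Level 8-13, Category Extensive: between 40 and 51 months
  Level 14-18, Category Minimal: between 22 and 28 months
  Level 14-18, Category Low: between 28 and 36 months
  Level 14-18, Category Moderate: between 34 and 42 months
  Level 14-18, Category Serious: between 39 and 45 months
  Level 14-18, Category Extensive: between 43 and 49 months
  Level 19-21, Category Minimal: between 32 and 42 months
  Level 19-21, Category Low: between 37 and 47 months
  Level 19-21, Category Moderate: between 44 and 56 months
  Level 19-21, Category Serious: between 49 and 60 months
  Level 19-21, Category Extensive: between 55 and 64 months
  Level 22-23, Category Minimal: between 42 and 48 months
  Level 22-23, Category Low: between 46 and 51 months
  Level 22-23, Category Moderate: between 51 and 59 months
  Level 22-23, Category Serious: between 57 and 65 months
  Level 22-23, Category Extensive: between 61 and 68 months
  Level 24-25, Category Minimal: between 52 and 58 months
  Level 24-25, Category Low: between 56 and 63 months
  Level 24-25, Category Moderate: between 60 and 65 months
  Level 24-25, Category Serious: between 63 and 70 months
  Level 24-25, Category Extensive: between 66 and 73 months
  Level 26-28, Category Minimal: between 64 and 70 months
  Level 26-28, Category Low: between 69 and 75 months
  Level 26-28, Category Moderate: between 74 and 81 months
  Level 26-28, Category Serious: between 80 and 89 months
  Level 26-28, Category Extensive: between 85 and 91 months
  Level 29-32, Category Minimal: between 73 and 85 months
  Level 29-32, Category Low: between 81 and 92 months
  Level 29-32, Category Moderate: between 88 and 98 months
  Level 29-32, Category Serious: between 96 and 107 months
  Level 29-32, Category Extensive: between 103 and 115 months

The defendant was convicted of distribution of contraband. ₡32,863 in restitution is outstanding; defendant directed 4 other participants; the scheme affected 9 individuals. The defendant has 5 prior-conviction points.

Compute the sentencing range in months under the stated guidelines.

Base offense level for distribution of contraband: 20.
A1 applies: 20 + 3 = 23.
A2 applies: 23 + 1 = 24.
A5 applies (level before this adjustment is 24 ≥ 10, so +5): 24 + 5 = 29.
Final offense level: 29.
Criminal history: 5 prior points → Category Low (5-8).
Level 29 falls in the 29-32 band.
Grid: Level 29-32 × Category Low = 81-92 months.

81-92 months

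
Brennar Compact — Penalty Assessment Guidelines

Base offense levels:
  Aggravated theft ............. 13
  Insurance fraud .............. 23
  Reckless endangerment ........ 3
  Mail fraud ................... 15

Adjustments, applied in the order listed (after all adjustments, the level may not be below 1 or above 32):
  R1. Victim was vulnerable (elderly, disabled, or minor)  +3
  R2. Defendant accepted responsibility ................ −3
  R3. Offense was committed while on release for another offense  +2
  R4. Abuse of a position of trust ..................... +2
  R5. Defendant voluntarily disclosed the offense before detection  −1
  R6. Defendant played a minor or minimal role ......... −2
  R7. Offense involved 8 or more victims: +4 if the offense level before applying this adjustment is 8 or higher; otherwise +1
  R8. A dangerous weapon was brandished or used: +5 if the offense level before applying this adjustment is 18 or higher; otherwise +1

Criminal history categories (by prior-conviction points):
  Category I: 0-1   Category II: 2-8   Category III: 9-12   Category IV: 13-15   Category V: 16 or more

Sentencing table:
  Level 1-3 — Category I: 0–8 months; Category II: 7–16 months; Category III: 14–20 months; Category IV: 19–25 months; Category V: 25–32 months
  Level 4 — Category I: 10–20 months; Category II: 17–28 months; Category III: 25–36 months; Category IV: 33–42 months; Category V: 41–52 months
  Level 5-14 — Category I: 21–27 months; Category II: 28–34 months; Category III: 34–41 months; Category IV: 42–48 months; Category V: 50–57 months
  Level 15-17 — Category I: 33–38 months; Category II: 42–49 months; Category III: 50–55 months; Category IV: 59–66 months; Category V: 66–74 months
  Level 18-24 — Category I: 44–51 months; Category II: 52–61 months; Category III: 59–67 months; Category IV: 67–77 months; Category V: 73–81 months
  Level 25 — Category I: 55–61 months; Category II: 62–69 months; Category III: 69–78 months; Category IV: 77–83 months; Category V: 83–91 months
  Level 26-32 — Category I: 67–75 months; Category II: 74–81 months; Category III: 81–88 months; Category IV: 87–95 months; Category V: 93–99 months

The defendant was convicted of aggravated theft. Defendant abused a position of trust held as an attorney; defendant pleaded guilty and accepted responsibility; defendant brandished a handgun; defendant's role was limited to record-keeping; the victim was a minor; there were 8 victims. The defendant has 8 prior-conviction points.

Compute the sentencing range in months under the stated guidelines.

52-61 months

Base offense level for aggravated theft: 13.
R1 applies: 13 + 3 = 16.
R2 applies: 16 − 3 = 13.
R3 does not apply.
R4 applies: 13 + 2 = 15.
R5 does not apply.
R6 applies: 15 − 2 = 13.
R7 applies (level before this adjustment is 13 ≥ 8, so +4): 13 + 4 = 17.
R8 applies (level before this adjustment is 17 < 18, so +1): 17 + 1 = 18.
Final offense level: 18.
Criminal history: 8 prior points → Category II (2-8).
Level 18 falls in the 18-24 band.
Grid: Level 18-24 × Category II = 52-61 months.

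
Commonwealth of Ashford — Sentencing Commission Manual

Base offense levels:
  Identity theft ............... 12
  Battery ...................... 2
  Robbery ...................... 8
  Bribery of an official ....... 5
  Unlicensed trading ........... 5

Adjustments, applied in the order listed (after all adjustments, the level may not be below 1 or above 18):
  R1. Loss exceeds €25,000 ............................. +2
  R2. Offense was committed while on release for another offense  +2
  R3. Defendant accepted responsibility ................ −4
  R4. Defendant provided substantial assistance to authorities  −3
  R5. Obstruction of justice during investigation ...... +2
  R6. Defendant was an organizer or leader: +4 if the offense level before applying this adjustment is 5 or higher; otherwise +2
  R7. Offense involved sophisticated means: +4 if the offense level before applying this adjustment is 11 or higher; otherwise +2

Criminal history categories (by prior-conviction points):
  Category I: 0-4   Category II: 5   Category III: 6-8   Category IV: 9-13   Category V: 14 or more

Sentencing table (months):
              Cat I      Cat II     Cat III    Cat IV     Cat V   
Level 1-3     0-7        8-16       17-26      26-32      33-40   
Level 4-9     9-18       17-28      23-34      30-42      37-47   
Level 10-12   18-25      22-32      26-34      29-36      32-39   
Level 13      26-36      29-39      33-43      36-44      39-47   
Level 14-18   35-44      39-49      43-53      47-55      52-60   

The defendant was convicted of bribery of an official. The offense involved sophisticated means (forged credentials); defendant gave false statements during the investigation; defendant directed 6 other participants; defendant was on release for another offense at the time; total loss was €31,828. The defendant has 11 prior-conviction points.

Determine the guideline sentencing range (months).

47-55 months

Base offense level for bribery of an official: 5.
R1 applies: 5 + 2 = 7.
R2 applies: 7 + 2 = 9.
R3 does not apply.
R5 applies: 9 + 2 = 11.
R6 applies (level before this adjustment is 11 ≥ 5, so +4): 11 + 4 = 15.
R7 applies (level before this adjustment is 15 ≥ 11, so +4): 15 + 4 = 19.
Level 19 exceeds the maximum of 18; capped at 18.
Final offense level: 18.
Criminal history: 11 prior points → Category IV (9-13).
Level 18 falls in the 14-18 band.
Grid: Level 14-18 × Category IV = 47-55 months.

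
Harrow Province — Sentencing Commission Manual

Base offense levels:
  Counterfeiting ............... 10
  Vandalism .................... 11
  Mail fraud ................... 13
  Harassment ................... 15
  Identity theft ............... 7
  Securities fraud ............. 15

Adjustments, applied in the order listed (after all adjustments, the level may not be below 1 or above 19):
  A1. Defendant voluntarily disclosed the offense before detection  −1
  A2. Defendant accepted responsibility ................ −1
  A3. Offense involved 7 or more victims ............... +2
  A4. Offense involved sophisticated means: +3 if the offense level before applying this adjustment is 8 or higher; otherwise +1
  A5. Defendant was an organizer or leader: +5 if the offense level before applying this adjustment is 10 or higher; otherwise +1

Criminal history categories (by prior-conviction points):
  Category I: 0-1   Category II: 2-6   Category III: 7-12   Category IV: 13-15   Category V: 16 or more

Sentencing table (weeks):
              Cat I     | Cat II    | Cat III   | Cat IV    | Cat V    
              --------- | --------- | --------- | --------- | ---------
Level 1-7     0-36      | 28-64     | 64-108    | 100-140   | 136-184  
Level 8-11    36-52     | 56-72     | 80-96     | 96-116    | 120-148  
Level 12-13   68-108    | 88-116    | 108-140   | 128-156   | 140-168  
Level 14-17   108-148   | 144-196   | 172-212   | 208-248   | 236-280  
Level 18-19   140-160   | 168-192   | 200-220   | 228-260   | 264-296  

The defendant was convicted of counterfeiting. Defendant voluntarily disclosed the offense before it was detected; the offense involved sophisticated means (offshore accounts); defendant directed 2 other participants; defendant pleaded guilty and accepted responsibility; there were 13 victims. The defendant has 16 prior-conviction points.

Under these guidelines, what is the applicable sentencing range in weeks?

264-296 weeks

Base offense level for counterfeiting: 10.
A1 applies: 10 − 1 = 9.
A2 applies: 9 − 1 = 8.
A3 applies: 8 + 2 = 10.
A4 applies (level before this adjustment is 10 ≥ 8, so +3): 10 + 3 = 13.
A5 applies (level before this adjustment is 13 ≥ 10, so +5): 13 + 5 = 18.
Final offense level: 18.
Criminal history: 16 prior points → Category V (16+).
Level 18 falls in the 18-19 band.
Grid: Level 18-19 × Category V = 264-296 weeks.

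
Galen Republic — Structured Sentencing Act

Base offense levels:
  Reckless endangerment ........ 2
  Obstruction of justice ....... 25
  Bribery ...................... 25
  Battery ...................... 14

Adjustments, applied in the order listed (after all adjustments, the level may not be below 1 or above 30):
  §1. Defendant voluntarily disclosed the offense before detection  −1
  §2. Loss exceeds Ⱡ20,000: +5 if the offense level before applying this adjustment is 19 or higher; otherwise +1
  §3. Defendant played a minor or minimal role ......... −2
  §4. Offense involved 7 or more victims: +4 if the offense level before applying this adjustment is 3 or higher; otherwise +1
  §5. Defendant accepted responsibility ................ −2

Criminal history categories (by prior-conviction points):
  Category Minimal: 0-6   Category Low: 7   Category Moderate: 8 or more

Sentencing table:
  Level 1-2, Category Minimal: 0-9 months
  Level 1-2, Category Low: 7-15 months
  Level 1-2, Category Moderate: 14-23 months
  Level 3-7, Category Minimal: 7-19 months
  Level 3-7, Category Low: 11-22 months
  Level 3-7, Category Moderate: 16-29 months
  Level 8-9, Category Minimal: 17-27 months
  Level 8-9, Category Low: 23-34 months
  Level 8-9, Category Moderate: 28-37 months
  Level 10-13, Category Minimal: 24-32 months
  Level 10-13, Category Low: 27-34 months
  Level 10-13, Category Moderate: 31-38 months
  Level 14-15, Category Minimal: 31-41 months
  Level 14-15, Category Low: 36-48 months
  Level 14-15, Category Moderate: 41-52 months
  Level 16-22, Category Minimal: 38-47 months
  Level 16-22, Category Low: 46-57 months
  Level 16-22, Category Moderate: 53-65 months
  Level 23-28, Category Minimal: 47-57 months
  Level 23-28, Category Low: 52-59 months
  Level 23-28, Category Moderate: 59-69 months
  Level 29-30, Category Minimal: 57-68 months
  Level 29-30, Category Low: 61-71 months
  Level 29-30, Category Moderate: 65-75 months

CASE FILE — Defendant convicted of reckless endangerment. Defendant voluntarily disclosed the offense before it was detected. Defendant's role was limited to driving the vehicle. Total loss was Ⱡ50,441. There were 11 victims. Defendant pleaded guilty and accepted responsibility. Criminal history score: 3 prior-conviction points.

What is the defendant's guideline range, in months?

Base offense level for reckless endangerment: 2.
§1 applies: 2 − 1 = 1.
§2 applies (level before this adjustment is 1 < 19, so +1): 1 + 1 = 2.
§3 applies: 2 − 2 = 0.
§4 applies (level before this adjustment is 0 < 3, so +1): 0 + 1 = 1.
§5 applies: 1 − 2 = -1.
Level -1 is below the minimum of 1; floored at 1.
Final offense level: 1.
Criminal history: 3 prior points → Category Minimal (0-6).
Level 1 falls in the 1-2 band.
Grid: Level 1-2 × Category Minimal = 0-9 months.

0-9 months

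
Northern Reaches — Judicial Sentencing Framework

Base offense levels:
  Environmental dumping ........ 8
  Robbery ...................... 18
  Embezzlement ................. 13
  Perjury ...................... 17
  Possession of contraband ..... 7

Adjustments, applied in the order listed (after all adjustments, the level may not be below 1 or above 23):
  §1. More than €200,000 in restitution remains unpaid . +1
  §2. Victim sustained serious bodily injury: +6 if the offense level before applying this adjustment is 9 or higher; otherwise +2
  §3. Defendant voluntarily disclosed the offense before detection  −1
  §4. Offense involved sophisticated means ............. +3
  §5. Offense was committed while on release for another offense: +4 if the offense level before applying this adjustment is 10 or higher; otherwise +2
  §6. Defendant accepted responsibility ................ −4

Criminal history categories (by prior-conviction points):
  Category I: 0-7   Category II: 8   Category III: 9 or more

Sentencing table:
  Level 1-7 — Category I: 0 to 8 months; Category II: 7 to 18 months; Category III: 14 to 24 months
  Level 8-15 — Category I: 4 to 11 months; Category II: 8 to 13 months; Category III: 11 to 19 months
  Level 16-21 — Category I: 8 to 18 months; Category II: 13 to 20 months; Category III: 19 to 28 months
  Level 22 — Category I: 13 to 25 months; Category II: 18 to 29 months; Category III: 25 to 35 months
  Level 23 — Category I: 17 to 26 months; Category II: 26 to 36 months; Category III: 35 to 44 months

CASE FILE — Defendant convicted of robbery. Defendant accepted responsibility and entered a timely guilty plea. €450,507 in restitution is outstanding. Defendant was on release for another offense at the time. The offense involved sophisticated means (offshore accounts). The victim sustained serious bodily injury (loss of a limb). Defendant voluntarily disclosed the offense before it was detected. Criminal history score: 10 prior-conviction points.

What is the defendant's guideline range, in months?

35-44 months

Base offense level for robbery: 18.
§1 applies: 18 + 1 = 19.
§2 applies (level before this adjustment is 19 ≥ 9, so +6): 19 + 6 = 25.
§3 applies: 25 − 1 = 24.
§4 applies: 24 + 3 = 27.
§5 applies (level before this adjustment is 27 ≥ 10, so +4): 27 + 4 = 31.
§6 applies: 31 − 4 = 27.
Level 27 exceeds the maximum of 23; capped at 23.
Final offense level: 23.
Criminal history: 10 prior points → Category III (9+).
Level 23 falls in the 23 band.
Grid: Level 23 × Category III = 35-44 months.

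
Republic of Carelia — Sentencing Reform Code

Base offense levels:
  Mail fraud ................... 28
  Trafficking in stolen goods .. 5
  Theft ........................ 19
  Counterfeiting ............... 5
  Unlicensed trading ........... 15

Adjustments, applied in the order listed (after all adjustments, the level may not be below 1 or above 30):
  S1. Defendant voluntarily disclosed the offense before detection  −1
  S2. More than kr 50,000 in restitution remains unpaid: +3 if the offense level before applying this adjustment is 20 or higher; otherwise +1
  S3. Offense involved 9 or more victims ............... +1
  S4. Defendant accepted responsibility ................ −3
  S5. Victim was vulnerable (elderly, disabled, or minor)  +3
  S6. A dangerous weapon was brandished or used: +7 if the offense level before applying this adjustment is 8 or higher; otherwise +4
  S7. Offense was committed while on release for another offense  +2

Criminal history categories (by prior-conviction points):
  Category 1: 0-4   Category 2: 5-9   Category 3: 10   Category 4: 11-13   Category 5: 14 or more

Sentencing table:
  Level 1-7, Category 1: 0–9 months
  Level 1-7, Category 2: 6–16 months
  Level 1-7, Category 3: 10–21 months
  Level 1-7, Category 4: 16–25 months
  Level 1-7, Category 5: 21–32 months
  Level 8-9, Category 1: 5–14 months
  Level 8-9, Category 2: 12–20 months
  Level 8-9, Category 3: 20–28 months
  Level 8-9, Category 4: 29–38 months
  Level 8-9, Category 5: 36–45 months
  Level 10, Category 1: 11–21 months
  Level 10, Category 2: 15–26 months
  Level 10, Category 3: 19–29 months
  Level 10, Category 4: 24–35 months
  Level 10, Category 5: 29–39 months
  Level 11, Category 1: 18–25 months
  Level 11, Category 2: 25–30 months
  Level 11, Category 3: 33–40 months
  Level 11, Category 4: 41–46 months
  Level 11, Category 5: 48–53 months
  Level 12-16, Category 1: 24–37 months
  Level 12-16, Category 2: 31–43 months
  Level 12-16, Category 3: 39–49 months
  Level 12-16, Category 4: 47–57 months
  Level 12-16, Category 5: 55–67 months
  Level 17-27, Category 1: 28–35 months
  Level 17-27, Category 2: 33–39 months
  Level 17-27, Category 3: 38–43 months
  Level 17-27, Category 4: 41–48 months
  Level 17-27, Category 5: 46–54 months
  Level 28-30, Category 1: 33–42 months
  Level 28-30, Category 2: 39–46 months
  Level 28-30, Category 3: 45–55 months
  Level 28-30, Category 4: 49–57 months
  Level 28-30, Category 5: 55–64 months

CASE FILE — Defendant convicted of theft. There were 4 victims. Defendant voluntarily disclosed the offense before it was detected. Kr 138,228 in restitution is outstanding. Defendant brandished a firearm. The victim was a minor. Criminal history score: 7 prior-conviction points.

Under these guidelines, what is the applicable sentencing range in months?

39-46 months

Base offense level for theft: 19.
S1 applies: 19 − 1 = 18.
S2 applies (level before this adjustment is 18 < 20, so +1): 18 + 1 = 19.
S4 does not apply.
S5 applies: 19 + 3 = 22.
S6 applies (level before this adjustment is 22 ≥ 8, so +7): 22 + 7 = 29.
Final offense level: 29.
Criminal history: 7 prior points → Category 2 (5-9).
Level 29 falls in the 28-30 band.
Grid: Level 28-30 × Category 2 = 39-46 months.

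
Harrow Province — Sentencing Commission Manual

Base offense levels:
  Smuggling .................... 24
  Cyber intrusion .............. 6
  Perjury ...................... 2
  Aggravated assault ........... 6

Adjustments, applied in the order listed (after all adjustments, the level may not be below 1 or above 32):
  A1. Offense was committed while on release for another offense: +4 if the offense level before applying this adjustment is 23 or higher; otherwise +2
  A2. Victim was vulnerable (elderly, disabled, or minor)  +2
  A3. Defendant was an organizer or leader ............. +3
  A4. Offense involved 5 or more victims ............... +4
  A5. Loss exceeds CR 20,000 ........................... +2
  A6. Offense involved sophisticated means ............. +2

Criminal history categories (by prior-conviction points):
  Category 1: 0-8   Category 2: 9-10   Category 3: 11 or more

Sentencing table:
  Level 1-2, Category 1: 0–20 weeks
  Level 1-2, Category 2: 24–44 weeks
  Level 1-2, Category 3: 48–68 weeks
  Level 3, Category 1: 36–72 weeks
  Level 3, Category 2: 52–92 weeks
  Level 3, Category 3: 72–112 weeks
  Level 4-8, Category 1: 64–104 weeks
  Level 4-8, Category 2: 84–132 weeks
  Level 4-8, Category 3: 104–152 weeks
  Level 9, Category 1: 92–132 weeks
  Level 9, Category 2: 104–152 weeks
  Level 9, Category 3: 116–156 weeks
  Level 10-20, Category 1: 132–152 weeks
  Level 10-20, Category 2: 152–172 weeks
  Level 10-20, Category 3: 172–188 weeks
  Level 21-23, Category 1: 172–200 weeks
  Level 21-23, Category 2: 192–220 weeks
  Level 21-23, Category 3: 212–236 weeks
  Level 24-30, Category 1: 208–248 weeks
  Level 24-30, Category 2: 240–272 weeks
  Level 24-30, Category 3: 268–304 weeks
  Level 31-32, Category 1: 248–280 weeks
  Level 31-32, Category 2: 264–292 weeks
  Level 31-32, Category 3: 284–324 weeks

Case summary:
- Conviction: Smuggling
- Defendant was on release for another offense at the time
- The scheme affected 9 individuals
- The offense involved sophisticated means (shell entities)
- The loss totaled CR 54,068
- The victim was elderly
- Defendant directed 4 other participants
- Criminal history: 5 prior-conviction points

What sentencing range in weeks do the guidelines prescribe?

Base offense level for smuggling: 24.
A1 applies (level before this adjustment is 24 ≥ 23, so +4): 24 + 4 = 28.
A2 applies: 28 + 2 = 30.
A3 applies: 30 + 3 = 33.
A4 applies: 33 + 4 = 37.
A5 applies: 37 + 2 = 39.
A6 applies: 39 + 2 = 41.
Level 41 exceeds the maximum of 32; capped at 32.
Final offense level: 32.
Criminal history: 5 prior points → Category 1 (0-8).
Level 32 falls in the 31-32 band.
Grid: Level 31-32 × Category 1 = 248-280 weeks.

248-280 weeks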